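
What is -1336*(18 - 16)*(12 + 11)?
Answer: -61456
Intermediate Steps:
-1336*(18 - 16)*(12 + 11) = -2672*23 = -1336*46 = -61456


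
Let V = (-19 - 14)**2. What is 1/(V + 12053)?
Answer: 1/13142 ≈ 7.6092e-5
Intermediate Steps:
V = 1089 (V = (-33)**2 = 1089)
1/(V + 12053) = 1/(1089 + 12053) = 1/13142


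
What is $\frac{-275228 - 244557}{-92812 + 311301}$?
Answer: $- \frac{519785}{218489} \approx -2.379$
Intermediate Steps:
$\frac{-275228 - 244557}{-92812 + 311301} = - \frac{519785}{218489}$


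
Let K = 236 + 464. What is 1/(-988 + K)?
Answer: -1/288 ≈ -0.0034722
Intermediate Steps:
K = 700
1/(-988 + K) = 1/(-988 + 700) = 1/(-288) = -1/288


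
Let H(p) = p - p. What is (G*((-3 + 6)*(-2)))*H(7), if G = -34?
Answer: 0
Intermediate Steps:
H(p) = 0
(G*((-3 + 6)*(-2)))*H(7) = -34*(-3 + 6)*(-2)*0 = -102*(-2)*0 = -34*(-6)*0 = 204*0 = 0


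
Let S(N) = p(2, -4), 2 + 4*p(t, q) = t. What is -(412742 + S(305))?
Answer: -412742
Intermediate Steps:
p(t, q) = -½ + t/4
S(N) = 0 (S(N) = -½ + (¼)*2 = -½ + ½ = 0)
-(412742 + S(305)) = -(412742 + 0) = -1*412742 = -412742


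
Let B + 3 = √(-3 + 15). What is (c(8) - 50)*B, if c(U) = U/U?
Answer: 147 - 98*√3 ≈ -22.741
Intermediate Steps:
c(U) = 1
B = -3 + 2*√3 (B = -3 + √(-3 + 15) = -3 + √12 = -3 + 2*√3 ≈ 0.46410)
(c(8) - 50)*B = (1 - 50)*(-3 + 2*√3) = -49*(-3 + 2*√3) = 147 - 98*√3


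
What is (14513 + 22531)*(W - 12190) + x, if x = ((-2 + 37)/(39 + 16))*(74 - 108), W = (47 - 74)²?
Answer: -4670174362/11 ≈ -4.2456e+8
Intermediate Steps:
W = 729 (W = (-27)² = 729)
x = -238/11 (x = (35/55)*(-34) = (35*(1/55))*(-34) = (7/11)*(-34) = -238/11 ≈ -21.636)
(14513 + 22531)*(W - 12190) + x = (14513 + 22531)*(729 - 12190) - 238/11 = 37044*(-11461) - 238/11 = -424561284 - 238/11 = -4670174362/11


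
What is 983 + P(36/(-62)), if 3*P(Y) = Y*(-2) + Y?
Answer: 30479/31 ≈ 983.19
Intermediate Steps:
P(Y) = -Y/3 (P(Y) = (Y*(-2) + Y)/3 = (-2*Y + Y)/3 = (-Y)/3 = -Y/3)
983 + P(36/(-62)) = 983 - 12/(-62) = 983 - 12*(-1)/62 = 983 - 1/3*(-18/31) = 983 + 6/31 = 30479/31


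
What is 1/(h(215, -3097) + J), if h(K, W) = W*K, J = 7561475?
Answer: 1/6895620 ≈ 1.4502e-7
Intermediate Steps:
h(K, W) = K*W
1/(h(215, -3097) + J) = 1/(215*(-3097) + 7561475) = 1/(-665855 + 7561475) = 1/6895620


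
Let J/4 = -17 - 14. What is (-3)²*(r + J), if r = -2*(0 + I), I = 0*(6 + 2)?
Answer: -1116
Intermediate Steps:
I = 0 (I = 0*8 = 0)
r = 0 (r = -2*(0 + 0) = -2*0 = 0)
J = -124 (J = 4*(-17 - 14) = 4*(-31) = -124)
(-3)²*(r + J) = (-3)²*(0 - 124) = 9*(-124) = -1116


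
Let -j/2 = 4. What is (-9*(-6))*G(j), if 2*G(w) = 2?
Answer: 54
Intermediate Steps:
j = -8 (j = -2*4 = -8)
G(w) = 1 (G(w) = (½)*2 = 1)
(-9*(-6))*G(j) = -9*(-6)*1 = 54*1 = 54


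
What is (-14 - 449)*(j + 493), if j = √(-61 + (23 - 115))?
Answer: -228259 - 1389*I*√17 ≈ -2.2826e+5 - 5727.0*I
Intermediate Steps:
j = 3*I*√17 (j = √(-61 - 92) = √(-153) = 3*I*√17 ≈ 12.369*I)
(-14 - 449)*(j + 493) = (-14 - 449)*(3*I*√17 + 493) = -463*(493 + 3*I*√17) = -228259 - 1389*I*√17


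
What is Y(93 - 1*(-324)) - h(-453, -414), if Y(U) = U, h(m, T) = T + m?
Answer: 1284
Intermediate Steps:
Y(93 - 1*(-324)) - h(-453, -414) = (93 - 1*(-324)) - (-414 - 453) = (93 + 324) - 1*(-867) = 417 + 867 = 1284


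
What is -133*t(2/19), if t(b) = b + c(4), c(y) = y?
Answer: -546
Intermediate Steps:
t(b) = 4 + b (t(b) = b + 4 = 4 + b)
-133*t(2/19) = -133*(4 + 2/19) = -133*78/19 = -546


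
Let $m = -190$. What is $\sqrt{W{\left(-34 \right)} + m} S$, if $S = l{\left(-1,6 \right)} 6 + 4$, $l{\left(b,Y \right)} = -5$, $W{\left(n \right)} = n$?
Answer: $- 104 i \sqrt{14} \approx - 389.13 i$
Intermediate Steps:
$S = -26$ ($S = \left(-5\right) 6 + 4 = -30 + 4 = -26$)
$\sqrt{W{\left(-34 \right)} + m} S = \sqrt{-34 - 190} \left(-26\right) = \sqrt{-224} \left(-26\right) = 4 i \sqrt{14} \left(-26\right) = - 104 i \sqrt{14}$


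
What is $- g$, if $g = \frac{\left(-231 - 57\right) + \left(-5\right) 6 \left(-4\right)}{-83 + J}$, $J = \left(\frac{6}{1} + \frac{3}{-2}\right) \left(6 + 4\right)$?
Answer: $- \frac{84}{19} \approx -4.4211$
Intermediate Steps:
$J = 45$ ($J = \left(6 \cdot 1 + 3 \left(- \frac{1}{2}\right)\right) 10 = \left(6 - \frac{3}{2}\right) 10 = \frac{9}{2} \cdot 10 = 45$)
$g = \frac{84}{19}$ ($g = \frac{\left(-231 - 57\right) + \left(-5\right) 6 \left(-4\right)}{-83 + 45} = \frac{\left(-231 - 57\right) - -120}{-38} = \left(-288 + 120\right) \left(- \frac{1}{38}\right) = \left(-168\right) \left(- \frac{1}{38}\right) = \frac{84}{19} \approx 4.4211$)
$- g = \left(-1\right) \frac{84}{19} = - \frac{84}{19}$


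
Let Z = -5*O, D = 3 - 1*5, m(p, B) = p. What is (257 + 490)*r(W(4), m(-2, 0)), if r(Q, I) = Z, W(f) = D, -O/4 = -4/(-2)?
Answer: 29880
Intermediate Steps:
D = -2 (D = 3 - 5 = -2)
O = -8 (O = -(-16)/(-2) = -(-16)*(-1)/2 = -4*2 = -8)
W(f) = -2
Z = 40 (Z = -5*(-8) = 40)
r(Q, I) = 40
(257 + 490)*r(W(4), m(-2, 0)) = (257 + 490)*40 = 747*40 = 29880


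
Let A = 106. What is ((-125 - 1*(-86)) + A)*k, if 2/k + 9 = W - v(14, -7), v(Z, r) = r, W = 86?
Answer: 67/42 ≈ 1.5952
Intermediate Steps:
k = 1/42 (k = 2/(-9 + (86 - 1*(-7))) = 2/(-9 + (86 + 7)) = 2/(-9 + 93) = 2/84 = 2*(1/84) = 1/42 ≈ 0.023810)
((-125 - 1*(-86)) + A)*k = ((-125 - 1*(-86)) + 106)*(1/42) = ((-125 + 86) + 106)*(1/42) = (-39 + 106)*(1/42) = 67*(1/42) = 67/42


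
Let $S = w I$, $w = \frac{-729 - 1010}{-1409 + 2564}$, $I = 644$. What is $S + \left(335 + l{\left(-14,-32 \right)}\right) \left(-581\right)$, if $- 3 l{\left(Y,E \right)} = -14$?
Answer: $- \frac{32722133}{165} \approx -1.9832 \cdot 10^{5}$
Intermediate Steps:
$l{\left(Y,E \right)} = \frac{14}{3}$ ($l{\left(Y,E \right)} = \left(- \frac{1}{3}\right) \left(-14\right) = \frac{14}{3}$)
$w = - \frac{1739}{1155} \approx -1.5056$
$S = - \frac{159988}{165}$ ($S = \left(- \frac{1739}{1155}\right) 644 = - \frac{159988}{165} \approx -969.62$)
$S + \left(335 + l{\left(-14,-32 \right)}\right) \left(-581\right) = - \frac{159988}{165} + \left(335 + \frac{14}{3}\right) \left(-581\right) = - \frac{159988}{165} + \frac{1019}{3} \left(-581\right) = - \frac{159988}{165} - \frac{592039}{3} = - \frac{32722133}{165}$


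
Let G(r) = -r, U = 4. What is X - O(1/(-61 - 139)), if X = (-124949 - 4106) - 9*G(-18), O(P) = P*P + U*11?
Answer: -5170440001/40000 ≈ -1.2926e+5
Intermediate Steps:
O(P) = 44 + P² (O(P) = P*P + 4*11 = P² + 44 = 44 + P²)
X = -129217 (X = (-124949 - 4106) - (-9)*(-18) = -129055 - 9*18 = -129055 - 162 = -129217)
X - O(1/(-61 - 139)) = -129217 - (44 + (1/(-61 - 139))²) = -129217 - (44 + (1/(-200))²) = -129217 - (44 + (-1/200)²) = -129217 - (44 + 1/40000) = -129217 - 1*1760001/40000 = -129217 - 1760001/40000 = -5170440001/40000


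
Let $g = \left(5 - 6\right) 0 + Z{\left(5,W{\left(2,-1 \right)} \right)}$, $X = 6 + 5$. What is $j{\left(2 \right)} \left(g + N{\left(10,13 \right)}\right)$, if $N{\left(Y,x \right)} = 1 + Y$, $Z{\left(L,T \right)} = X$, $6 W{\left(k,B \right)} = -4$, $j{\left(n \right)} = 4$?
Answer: $88$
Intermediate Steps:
$W{\left(k,B \right)} = - \frac{2}{3}$ ($W{\left(k,B \right)} = \frac{1}{6} \left(-4\right) = - \frac{2}{3}$)
$X = 11$
$Z{\left(L,T \right)} = 11$
$g = 11$ ($g = \left(5 - 6\right) 0 + 11 = \left(-1\right) 0 + 11 = 0 + 11 = 11$)
$j{\left(2 \right)} \left(g + N{\left(10,13 \right)}\right) = 4 \left(11 + \left(1 + 10\right)\right) = 4 \left(11 + 11\right) = 4 \cdot 22 = 88$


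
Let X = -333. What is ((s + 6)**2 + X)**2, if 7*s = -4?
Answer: 221206129/2401 ≈ 92131.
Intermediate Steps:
s = -4/7 (s = (1/7)*(-4) = -4/7 ≈ -0.57143)
((s + 6)**2 + X)**2 = ((-4/7 + 6)**2 - 333)**2 = ((38/7)**2 - 333)**2 = (1444/49 - 333)**2 = (-14873/49)**2 = 221206129/2401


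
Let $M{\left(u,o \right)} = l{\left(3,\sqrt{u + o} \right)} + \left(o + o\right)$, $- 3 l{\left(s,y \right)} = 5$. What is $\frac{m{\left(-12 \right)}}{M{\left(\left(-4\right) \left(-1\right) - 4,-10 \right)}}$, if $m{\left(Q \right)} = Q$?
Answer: $\frac{36}{65} \approx 0.55385$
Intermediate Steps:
$l{\left(s,y \right)} = - \frac{5}{3}$ ($l{\left(s,y \right)} = \left(- \frac{1}{3}\right) 5 = - \frac{5}{3}$)
$M{\left(u,o \right)} = - \frac{5}{3} + 2 o$ ($M{\left(u,o \right)} = - \frac{5}{3} + \left(o + o\right) = - \frac{5}{3} + 2 o$)
$\frac{m{\left(-12 \right)}}{M{\left(\left(-4\right) \left(-1\right) - 4,-10 \right)}} = - \frac{12}{- \frac{5}{3} + 2 \left(-10\right)} = - \frac{12}{- \frac{5}{3} - 20} = - \frac{12}{- \frac{65}{3}} = \left(-12\right) \left(- \frac{3}{65}\right) = \frac{36}{65}$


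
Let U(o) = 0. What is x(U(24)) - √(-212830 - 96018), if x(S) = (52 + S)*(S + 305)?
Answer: 15860 - 4*I*√19303 ≈ 15860.0 - 555.74*I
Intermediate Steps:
x(S) = (52 + S)*(305 + S)
x(U(24)) - √(-212830 - 96018) = (15860 + 0² + 357*0) - √(-212830 - 96018) = (15860 + 0 + 0) - √(-308848) = 15860 - 4*I*√19303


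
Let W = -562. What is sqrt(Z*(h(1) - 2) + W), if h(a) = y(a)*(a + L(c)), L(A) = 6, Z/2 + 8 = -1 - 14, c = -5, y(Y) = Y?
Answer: 6*I*sqrt(22) ≈ 28.142*I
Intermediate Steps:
Z = -46 (Z = -16 + 2*(-1 - 14) = -16 + 2*(-15) = -16 - 30 = -46)
h(a) = a*(6 + a) (h(a) = a*(a + 6) = a*(6 + a))
sqrt(Z*(h(1) - 2) + W) = sqrt(-46*(1*(6 + 1) - 2) - 562) = sqrt(-46*(1*7 - 2) - 562) = sqrt(-46*(7 - 2) - 562) = sqrt(-46*5 - 562) = sqrt(-230 - 562) = sqrt(-792) = 6*I*sqrt(22)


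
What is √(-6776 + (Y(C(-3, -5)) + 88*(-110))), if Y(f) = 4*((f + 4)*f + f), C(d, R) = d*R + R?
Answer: 4*I*√991 ≈ 125.92*I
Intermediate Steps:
C(d, R) = R + R*d (C(d, R) = R*d + R = R + R*d)
Y(f) = 4*f + 4*f*(4 + f) (Y(f) = 4*((4 + f)*f + f) = 4*(f*(4 + f) + f) = 4*(f + f*(4 + f)) = 4*f + 4*f*(4 + f))
√(-6776 + (Y(C(-3, -5)) + 88*(-110))) = √(-6776 + (4*(-5*(1 - 3))*(5 - 5*(1 - 3)) + 88*(-110))) = √(-6776 + (4*(-5*(-2))*(5 - 5*(-2)) - 9680)) = √(-6776 + (4*10*(5 + 10) - 9680)) = √(-6776 + (4*10*15 - 9680)) = √(-6776 + (600 - 9680)) = √(-6776 - 9080) = √(-15856) = 4*I*√991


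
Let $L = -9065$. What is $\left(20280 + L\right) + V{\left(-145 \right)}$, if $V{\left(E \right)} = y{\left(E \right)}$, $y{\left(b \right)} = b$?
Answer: $11070$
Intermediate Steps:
$V{\left(E \right)} = E$
$\left(20280 + L\right) + V{\left(-145 \right)} = \left(20280 - 9065\right) - 145 = 11215 - 145 = 11070$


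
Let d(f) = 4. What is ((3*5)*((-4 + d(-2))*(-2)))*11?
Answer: 0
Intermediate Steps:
((3*5)*((-4 + d(-2))*(-2)))*11 = ((3*5)*((-4 + 4)*(-2)))*11 = (15*(0*(-2)))*11 = (15*0)*11 = 0*11 = 0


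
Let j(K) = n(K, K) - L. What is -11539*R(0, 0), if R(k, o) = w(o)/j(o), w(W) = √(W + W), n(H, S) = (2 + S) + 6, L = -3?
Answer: 0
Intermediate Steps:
n(H, S) = 8 + S
w(W) = √2*√W (w(W) = √(2*W) = √2*√W)
j(K) = 11 + K (j(K) = (8 + K) - 1*(-3) = (8 + K) + 3 = 11 + K)
R(k, o) = √2*√o/(11 + o) (R(k, o) = (√2*√o)/(11 + o) = √2*√o/(11 + o))
-11539*R(0, 0) = -11539*√2*√0/(11 + 0) = -11539*√2*0/11 = -11539*0 = 0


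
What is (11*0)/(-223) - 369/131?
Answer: -369/131 ≈ -2.8168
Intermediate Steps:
(11*0)/(-223) - 369/131 = 0*(-1/223) - 369*1/131 = 0 - 369/131 = -369/131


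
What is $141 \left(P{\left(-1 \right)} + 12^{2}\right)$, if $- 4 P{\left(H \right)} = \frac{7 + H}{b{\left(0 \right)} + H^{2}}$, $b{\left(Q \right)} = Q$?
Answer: $\frac{40185}{2} \approx 20093.0$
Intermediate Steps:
$P{\left(H \right)} = - \frac{7 + H}{4 H^{2}}$ ($P{\left(H \right)} = - \frac{\left(7 + H\right) \frac{1}{0 + H^{2}}}{4} = - \frac{\left(7 + H\right) \frac{1}{H^{2}}}{4} = - \frac{\frac{1}{H^{2}} \left(7 + H\right)}{4} = - \frac{7 + H}{4 H^{2}}$)
$141 \left(P{\left(-1 \right)} + 12^{2}\right) = 141 \left(\frac{-7 - -1}{4 \cdot 1} + 12^{2}\right) = 141 \left(\frac{1}{4} \cdot 1 \left(-7 + 1\right) + 144\right) = 141 \left(\frac{1}{4} \cdot 1 \left(-6\right) + 144\right) = 141 \left(- \frac{3}{2} + 144\right) = 141 \cdot \frac{285}{2} = \frac{40185}{2}$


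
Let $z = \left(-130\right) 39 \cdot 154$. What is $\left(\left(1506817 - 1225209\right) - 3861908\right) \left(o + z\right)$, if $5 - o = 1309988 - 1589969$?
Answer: $1792992758200$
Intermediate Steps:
$z = -780780$ ($z = \left(-5070\right) 154 = -780780$)
$o = 279986$ ($o = 5 - \left(1309988 - 1589969\right) = 5 - -279981 = 5 + 279981 = 279986$)
$\left(\left(1506817 - 1225209\right) - 3861908\right) \left(o + z\right) = \left(\left(1506817 - 1225209\right) - 3861908\right) \left(279986 - 780780\right) = \left(281608 - 3861908\right) \left(-500794\right) = \left(-3580300\right) \left(-500794\right) = 1792992758200$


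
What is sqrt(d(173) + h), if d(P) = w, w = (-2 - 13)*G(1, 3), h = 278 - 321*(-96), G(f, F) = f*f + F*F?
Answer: 4*sqrt(1934) ≈ 175.91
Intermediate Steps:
G(f, F) = F**2 + f**2 (G(f, F) = f**2 + F**2 = F**2 + f**2)
h = 31094 (h = 278 + 30816 = 31094)
w = -150 (w = (-2 - 13)*(3**2 + 1**2) = -15*(9 + 1) = -15*10 = -150)
d(P) = -150
sqrt(d(173) + h) = sqrt(-150 + 31094) = sqrt(30944) = 4*sqrt(1934)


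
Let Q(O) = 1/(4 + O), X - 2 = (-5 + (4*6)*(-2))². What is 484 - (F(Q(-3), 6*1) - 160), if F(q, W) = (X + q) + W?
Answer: -2174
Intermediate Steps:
X = 2811 (X = 2 + (-5 + (4*6)*(-2))² = 2 + (-5 + 24*(-2))² = 2 + (-5 - 48)² = 2 + (-53)² = 2 + 2809 = 2811)
F(q, W) = 2811 + W + q (F(q, W) = (2811 + q) + W = 2811 + W + q)
484 - (F(Q(-3), 6*1) - 160) = 484 - ((2811 + 6*1 + 1/(4 - 3)) - 160) = 484 - ((2811 + 6 + 1/1) - 160) = 484 - ((2811 + 6 + 1) - 160) = 484 - (2818 - 160) = 484 - 1*2658 = 484 - 2658 = -2174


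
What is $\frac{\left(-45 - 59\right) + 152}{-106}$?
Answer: $- \frac{24}{53} \approx -0.45283$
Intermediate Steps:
$\frac{\left(-45 - 59\right) + 152}{-106} = \left(\left(-45 - 59\right) + 152\right) \left(- \frac{1}{106}\right) = \left(-104 + 152\right) \left(- \frac{1}{106}\right) = 48 \left(- \frac{1}{106}\right) = - \frac{24}{53}$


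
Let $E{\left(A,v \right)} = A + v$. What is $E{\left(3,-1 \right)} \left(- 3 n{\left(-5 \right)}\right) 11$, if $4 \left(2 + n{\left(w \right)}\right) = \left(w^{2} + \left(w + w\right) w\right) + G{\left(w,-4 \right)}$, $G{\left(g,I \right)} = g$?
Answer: $-1023$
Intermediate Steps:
$n{\left(w \right)} = -2 + \frac{w}{4} + \frac{3 w^{2}}{4}$ ($n{\left(w \right)} = -2 + \frac{\left(w^{2} + \left(w + w\right) w\right) + w}{4} = -2 + \frac{\left(w^{2} + 2 w w\right) + w}{4} = -2 + \frac{\left(w^{2} + 2 w^{2}\right) + w}{4} = -2 + \frac{3 w^{2} + w}{4} = -2 + \frac{w + 3 w^{2}}{4} = -2 + \left(\frac{w}{4} + \frac{3 w^{2}}{4}\right) = -2 + \frac{w}{4} + \frac{3 w^{2}}{4}$)
$E{\left(3,-1 \right)} \left(- 3 n{\left(-5 \right)}\right) 11 = \left(3 - 1\right) \left(- 3 \left(-2 + \frac{1}{4} \left(-5\right) + \frac{3 \left(-5\right)^{2}}{4}\right)\right) 11 = 2 \left(- 3 \left(-2 - \frac{5}{4} + \frac{3}{4} \cdot 25\right)\right) 11 = 2 \left(- 3 \left(-2 - \frac{5}{4} + \frac{75}{4}\right)\right) 11 = 2 \left(\left(-3\right) \frac{31}{2}\right) 11 = 2 \left(- \frac{93}{2}\right) 11 = \left(-93\right) 11 = -1023$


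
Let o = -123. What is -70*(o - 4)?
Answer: 8890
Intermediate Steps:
-70*(o - 4) = -70*(-123 - 4) = -70*(-127) = 8890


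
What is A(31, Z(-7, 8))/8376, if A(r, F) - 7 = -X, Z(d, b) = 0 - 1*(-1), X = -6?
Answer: 13/8376 ≈ 0.0015521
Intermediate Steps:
Z(d, b) = 1 (Z(d, b) = 0 + 1 = 1)
A(r, F) = 13 (A(r, F) = 7 - 1*(-6) = 7 + 6 = 13)
A(31, Z(-7, 8))/8376 = 13/8376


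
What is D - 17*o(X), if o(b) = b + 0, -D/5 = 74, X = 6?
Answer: -472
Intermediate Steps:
D = -370 (D = -5*74 = -370)
o(b) = b
D - 17*o(X) = -370 - 17*6 = -370 - 102 = -472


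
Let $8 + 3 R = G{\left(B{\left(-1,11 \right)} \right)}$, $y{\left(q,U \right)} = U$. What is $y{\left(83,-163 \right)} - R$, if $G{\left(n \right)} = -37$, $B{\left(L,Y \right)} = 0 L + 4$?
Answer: $-148$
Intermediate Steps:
$B{\left(L,Y \right)} = 4$ ($B{\left(L,Y \right)} = 0 + 4 = 4$)
$R = -15$ ($R = - \frac{8}{3} + \frac{1}{3} \left(-37\right) = - \frac{8}{3} - \frac{37}{3} = -15$)
$y{\left(83,-163 \right)} - R = -163 - -15 = -163 + 15 = -148$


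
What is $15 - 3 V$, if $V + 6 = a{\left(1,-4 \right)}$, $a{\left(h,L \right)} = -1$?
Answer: $36$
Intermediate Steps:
$V = -7$ ($V = -6 - 1 = -7$)
$15 - 3 V = 15 - -21 = 15 + 21 = 36$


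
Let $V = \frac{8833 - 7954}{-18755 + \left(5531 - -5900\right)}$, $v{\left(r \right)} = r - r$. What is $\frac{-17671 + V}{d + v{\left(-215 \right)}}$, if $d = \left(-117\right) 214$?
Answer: $\frac{129423283}{183378312} \approx 0.70577$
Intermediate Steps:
$v{\left(r \right)} = 0$
$V = - \frac{879}{7324}$ ($V = \frac{8833 + \left(-10248 + 2294\right)}{-18755 + \left(5531 + 5900\right)} = \frac{8833 - 7954}{-18755 + 11431} = \frac{879}{-7324} = 879 \left(- \frac{1}{7324}\right) = - \frac{879}{7324} \approx -0.12002$)
$d = -25038$
$\frac{-17671 + V}{d + v{\left(-215 \right)}} = \frac{-17671 - \frac{879}{7324}}{-25038 + 0} = - \frac{129423283}{7324 \left(-25038\right)} = \left(- \frac{129423283}{7324}\right) \left(- \frac{1}{25038}\right) = \frac{129423283}{183378312}$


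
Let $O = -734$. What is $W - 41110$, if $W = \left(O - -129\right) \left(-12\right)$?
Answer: $-33850$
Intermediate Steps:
$W = 7260$ ($W = \left(-734 - -129\right) \left(-12\right) = \left(-734 + 129\right) \left(-12\right) = \left(-605\right) \left(-12\right) = 7260$)
$W - 41110 = 7260 - 41110 = -33850$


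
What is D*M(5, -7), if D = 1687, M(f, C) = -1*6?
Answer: -10122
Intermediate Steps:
M(f, C) = -6
D*M(5, -7) = 1687*(-6) = -10122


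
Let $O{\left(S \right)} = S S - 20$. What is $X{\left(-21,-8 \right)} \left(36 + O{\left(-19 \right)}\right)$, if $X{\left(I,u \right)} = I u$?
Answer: $63336$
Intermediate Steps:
$O{\left(S \right)} = -20 + S^{2}$ ($O{\left(S \right)} = S^{2} - 20 = -20 + S^{2}$)
$X{\left(-21,-8 \right)} \left(36 + O{\left(-19 \right)}\right) = \left(-21\right) \left(-8\right) \left(36 - \left(20 - \left(-19\right)^{2}\right)\right) = 168 \left(36 + \left(-20 + 361\right)\right) = 168 \left(36 + 341\right) = 168 \cdot 377 = 63336$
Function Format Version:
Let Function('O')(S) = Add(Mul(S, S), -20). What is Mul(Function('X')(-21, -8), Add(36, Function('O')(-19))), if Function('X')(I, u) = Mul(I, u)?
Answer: 63336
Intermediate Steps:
Function('O')(S) = Add(-20, Pow(S, 2)) (Function('O')(S) = Add(Pow(S, 2), -20) = Add(-20, Pow(S, 2)))
Mul(Function('X')(-21, -8), Add(36, Function('O')(-19))) = Mul(Mul(-21, -8), Add(36, Add(-20, Pow(-19, 2)))) = Mul(168, Add(36, Add(-20, 361))) = Mul(168, Add(36, 341)) = Mul(168, 377) = 63336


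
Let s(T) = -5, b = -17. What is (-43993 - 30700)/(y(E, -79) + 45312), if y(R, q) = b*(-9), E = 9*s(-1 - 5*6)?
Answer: -74693/45465 ≈ -1.6429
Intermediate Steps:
E = -45 (E = 9*(-5) = -45)
y(R, q) = 153 (y(R, q) = -17*(-9) = 153)
(-43993 - 30700)/(y(E, -79) + 45312) = (-43993 - 30700)/(153 + 45312) = -74693/45465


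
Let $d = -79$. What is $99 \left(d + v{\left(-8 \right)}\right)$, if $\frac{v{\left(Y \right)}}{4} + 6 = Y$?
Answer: $-13365$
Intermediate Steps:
$v{\left(Y \right)} = -24 + 4 Y$
$99 \left(d + v{\left(-8 \right)}\right) = 99 \left(-79 + \left(-24 + 4 \left(-8\right)\right)\right) = 99 \left(-79 - 56\right) = 99 \left(-135\right) = -13365$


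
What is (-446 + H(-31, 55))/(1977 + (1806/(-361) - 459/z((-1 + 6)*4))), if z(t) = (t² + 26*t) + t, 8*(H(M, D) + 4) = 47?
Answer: -301418755/1338023682 ≈ -0.22527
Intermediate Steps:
H(M, D) = 15/8 (H(M, D) = -4 + (⅛)*47 = -4 + 47/8 = 15/8)
z(t) = t² + 27*t
(-446 + H(-31, 55))/(1977 + (1806/(-361) - 459/z((-1 + 6)*4))) = (-446 + 15/8)/(1977 + (1806/(-361) - 459*1/(4*(-1 + 6)*(27 + (-1 + 6)*4)))) = -3553/(8*(1977 + (1806*(-1/361) - 459*1/(20*(27 + 5*4))))) = -3553/(8*(1977 + (-1806/361 - 459*1/(20*(27 + 20))))) = -3553/(8*(1977 + (-1806/361 - 459/(20*47)))) = -3553/(8*(1977 + (-1806/361 - 459/940))) = -3553/(8*(1977 - 1863339/339340)) = -3553/(8*669011841/339340) = -3553/8*339340/669011841 = -301418755/1338023682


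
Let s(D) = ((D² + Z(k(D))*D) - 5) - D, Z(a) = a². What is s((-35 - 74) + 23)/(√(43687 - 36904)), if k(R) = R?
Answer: -89797*√6783/969 ≈ -7632.2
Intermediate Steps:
s(D) = -5 + D² + D³ - D (s(D) = ((D² + D²*D) - 5) - D = ((D² + D³) - 5) - D = (-5 + D² + D³) - D = -5 + D² + D³ - D)
s((-35 - 74) + 23)/(√(43687 - 36904)) = (-5 + ((-35 - 74) + 23)² + ((-35 - 74) + 23)³ - ((-35 - 74) + 23))/(√(43687 - 36904)) = (-5 + (-109 + 23)² + (-109 + 23)³ - (-109 + 23))/(√6783) = (-5 + (-86)² + (-86)³ - 1*(-86))*(√6783/6783) = (-5 + 7396 - 636056 + 86)*(√6783/6783) = -89797*√6783/969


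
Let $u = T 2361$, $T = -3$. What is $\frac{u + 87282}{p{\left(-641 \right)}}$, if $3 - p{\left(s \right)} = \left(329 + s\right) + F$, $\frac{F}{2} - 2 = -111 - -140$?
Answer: $\frac{80199}{253} \approx 316.99$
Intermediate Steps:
$u = -7083$ ($u = \left(-3\right) 2361 = -7083$)
$F = 62$ ($F = 4 + 2 \left(-111 - -140\right) = 4 + 2 \left(-111 + 140\right) = 4 + 2 \cdot 29 = 4 + 58 = 62$)
$p{\left(s \right)} = -388 - s$ ($p{\left(s \right)} = 3 - \left(\left(329 + s\right) + 62\right) = 3 - \left(391 + s\right) = -388 - s$)
$\frac{u + 87282}{p{\left(-641 \right)}} = \frac{-7083 + 87282}{-388 - -641} = \frac{80199}{-388 + 641} = \frac{80199}{253}$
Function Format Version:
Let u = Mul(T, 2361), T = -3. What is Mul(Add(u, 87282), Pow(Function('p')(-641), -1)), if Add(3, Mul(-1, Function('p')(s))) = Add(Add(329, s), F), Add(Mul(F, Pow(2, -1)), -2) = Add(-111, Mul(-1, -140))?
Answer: Rational(80199, 253) ≈ 316.99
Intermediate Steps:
u = -7083 (u = Mul(-3, 2361) = -7083)
F = 62 (F = Add(4, Mul(2, Add(-111, Mul(-1, -140)))) = Add(4, Mul(2, Add(-111, 140))) = Add(4, Mul(2, 29)) = Add(4, 58) = 62)
Function('p')(s) = Add(-388, Mul(-1, s)) (Function('p')(s) = Add(3, Mul(-1, Add(Add(329, s), 62))) = Add(3, Mul(-1, Add(391, s))) = Add(3, Add(-391, Mul(-1, s))) = Add(-388, Mul(-1, s)))
Mul(Add(u, 87282), Pow(Function('p')(-641), -1)) = Mul(Add(-7083, 87282), Pow(Add(-388, Mul(-1, -641)), -1)) = Mul(80199, Pow(Add(-388, 641), -1)) = Mul(80199, Pow(253, -1)) = Mul(80199, Rational(1, 253)) = Rational(80199, 253)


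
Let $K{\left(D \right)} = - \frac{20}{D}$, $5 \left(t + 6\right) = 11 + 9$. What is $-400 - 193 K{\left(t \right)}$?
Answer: $-2330$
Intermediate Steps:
$t = -2$ ($t = -6 + \frac{11 + 9}{5} = -6 + \frac{1}{5} \cdot 20 = -6 + 4 = -2$)
$-400 - 193 K{\left(t \right)} = -400 - 193 \left(- \frac{20}{-2}\right) = -400 - 193 \left(\left(-20\right) \left(- \frac{1}{2}\right)\right) = -400 - 1930 = -2330$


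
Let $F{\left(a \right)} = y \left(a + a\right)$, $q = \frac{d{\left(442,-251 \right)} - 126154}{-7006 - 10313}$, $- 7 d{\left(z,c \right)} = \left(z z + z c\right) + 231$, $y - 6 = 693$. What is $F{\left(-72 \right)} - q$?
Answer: $- \frac{4067932193}{40411} \approx -1.0066 \cdot 10^{5}$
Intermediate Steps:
$y = 699$ ($y = 6 + 693 = 699$)
$d{\left(z,c \right)} = -33 - \frac{z^{2}}{7} - \frac{c z}{7}$ ($d{\left(z,c \right)} = - \frac{\left(z z + z c\right) + 231}{7} = - \frac{\left(z^{2} + c z\right) + 231}{7} = - \frac{231 + z^{2} + c z}{7} = -33 - \frac{z^{2}}{7} - \frac{c z}{7}$)
$q = \frac{322577}{40411}$ ($q = \frac{\left(-33 - \frac{442^{2}}{7} - \left(- \frac{251}{7}\right) 442\right) - 126154}{-7006 - 10313} = \frac{\left(-33 - \frac{195364}{7} + \frac{110942}{7}\right) - 126154}{-17319} = \left(\left(-33 - \frac{195364}{7} + \frac{110942}{7}\right) - 126154\right) \left(- \frac{1}{17319}\right) = \left(- \frac{84653}{7} - 126154\right) \left(- \frac{1}{17319}\right) = \left(- \frac{967731}{7}\right) \left(- \frac{1}{17319}\right) = \frac{322577}{40411} \approx 7.9824$)
$F{\left(a \right)} = 1398 a$ ($F{\left(a \right)} = 699 \left(a + a\right) = 699 \cdot 2 a = 1398 a$)
$F{\left(-72 \right)} - q = 1398 \left(-72\right) - \frac{322577}{40411} = -100656 - \frac{322577}{40411} = - \frac{4067932193}{40411}$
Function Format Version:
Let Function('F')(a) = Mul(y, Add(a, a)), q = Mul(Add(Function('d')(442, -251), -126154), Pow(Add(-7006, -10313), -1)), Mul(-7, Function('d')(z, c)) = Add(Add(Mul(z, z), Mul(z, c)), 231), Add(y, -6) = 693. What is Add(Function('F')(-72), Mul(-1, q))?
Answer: Rational(-4067932193, 40411) ≈ -1.0066e+5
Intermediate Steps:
y = 699 (y = Add(6, 693) = 699)
Function('d')(z, c) = Add(-33, Mul(Rational(-1, 7), Pow(z, 2)), Mul(Rational(-1, 7), c, z)) (Function('d')(z, c) = Mul(Rational(-1, 7), Add(Add(Mul(z, z), Mul(z, c)), 231)) = Mul(Rational(-1, 7), Add(Add(Pow(z, 2), Mul(c, z)), 231)) = Mul(Rational(-1, 7), Add(231, Pow(z, 2), Mul(c, z))) = Add(-33, Mul(Rational(-1, 7), Pow(z, 2)), Mul(Rational(-1, 7), c, z)))
q = Rational(322577, 40411) (q = Mul(Add(Add(-33, Mul(Rational(-1, 7), Pow(442, 2)), Mul(Rational(-1, 7), -251, 442)), -126154), Pow(Add(-7006, -10313), -1)) = Mul(Add(Add(-33, Mul(Rational(-1, 7), 195364), Rational(110942, 7)), -126154), Pow(-17319, -1)) = Mul(Add(Add(-33, Rational(-195364, 7), Rational(110942, 7)), -126154), Rational(-1, 17319)) = Mul(Add(Rational(-84653, 7), -126154), Rational(-1, 17319)) = Mul(Rational(-967731, 7), Rational(-1, 17319)) = Rational(322577, 40411) ≈ 7.9824)
Function('F')(a) = Mul(1398, a) (Function('F')(a) = Mul(699, Add(a, a)) = Mul(699, Mul(2, a)) = Mul(1398, a))
Add(Function('F')(-72), Mul(-1, q)) = Add(Mul(1398, -72), Mul(-1, Rational(322577, 40411))) = Add(-100656, Rational(-322577, 40411)) = Rational(-4067932193, 40411)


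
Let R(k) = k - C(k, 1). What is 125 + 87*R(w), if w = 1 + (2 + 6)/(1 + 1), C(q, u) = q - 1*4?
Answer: 473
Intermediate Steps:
C(q, u) = -4 + q (C(q, u) = q - 4 = -4 + q)
w = 5 (w = 1 + 8/2 = 1 + 8*(½) = 1 + 4 = 5)
R(k) = 4 (R(k) = k - (-4 + k) = k + (4 - k) = 4)
125 + 87*R(w) = 125 + 87*4 = 125 + 348 = 473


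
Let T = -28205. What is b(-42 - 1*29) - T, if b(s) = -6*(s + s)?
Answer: 29057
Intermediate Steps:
b(s) = -12*s
b(-42 - 1*29) - T = -12*(-42 - 1*29) - 1*(-28205) = -12*(-42 - 29) + 28205 = -12*(-71) + 28205 = 852 + 28205 = 29057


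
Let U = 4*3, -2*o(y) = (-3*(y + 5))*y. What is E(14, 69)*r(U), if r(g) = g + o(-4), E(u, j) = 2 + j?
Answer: 426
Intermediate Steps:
o(y) = -y*(-15 - 3*y)/2 (o(y) = -(-3*(y + 5))*y/2 = -(-3*(5 + y))*y/2 = -(-15 - 3*y)*y/2 = -y*(-15 - 3*y)/2)
U = 12
r(g) = -6 + g (r(g) = g + (3/2)*(-4)*(5 - 4) = g + (3/2)*(-4)*1 = g - 6 = -6 + g)
E(14, 69)*r(U) = (2 + 69)*(-6 + 12) = 71*6 = 426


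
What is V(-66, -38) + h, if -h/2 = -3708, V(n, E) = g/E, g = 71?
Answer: 281737/38 ≈ 7414.1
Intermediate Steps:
V(n, E) = 71/E
h = 7416 (h = -2*(-3708) = 7416)
V(-66, -38) + h = 71/(-38) + 7416 = 71*(-1/38) + 7416 = -71/38 + 7416 = 281737/38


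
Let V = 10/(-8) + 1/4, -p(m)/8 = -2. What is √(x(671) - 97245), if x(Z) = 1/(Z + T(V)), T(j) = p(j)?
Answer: I*√45896624718/687 ≈ 311.84*I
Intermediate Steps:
p(m) = 16 (p(m) = -8*(-2) = 16)
V = -1 (V = 10*(-⅛) + 1*(¼) = -5/4 + ¼ = -1)
T(j) = 16
x(Z) = 1/(16 + Z) (x(Z) = 1/(Z + 16) = 1/(16 + Z))
√(x(671) - 97245) = √(1/(16 + 671) - 97245) = √(1/687 - 97245) = √(-66807314/687) = I*√45896624718/687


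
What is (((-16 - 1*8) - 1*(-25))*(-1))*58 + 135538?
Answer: 135480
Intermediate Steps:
(((-16 - 1*8) - 1*(-25))*(-1))*58 + 135538 = (((-16 - 8) + 25)*(-1))*58 + 135538 = ((-24 + 25)*(-1))*58 + 135538 = (1*(-1))*58 + 135538 = -1*58 + 135538 = -58 + 135538 = 135480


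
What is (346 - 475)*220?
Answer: -28380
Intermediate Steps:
(346 - 475)*220 = -129*220 = -28380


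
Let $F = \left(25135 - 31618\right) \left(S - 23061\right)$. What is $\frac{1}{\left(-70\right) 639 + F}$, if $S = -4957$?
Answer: $\frac{1}{181595964} \approx 5.5067 \cdot 10^{-9}$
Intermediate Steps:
$F = 181640694$ ($F = \left(25135 - 31618\right) \left(-4957 - 23061\right) = \left(-6483\right) \left(-28018\right) = 181640694$)
$\frac{1}{\left(-70\right) 639 + F} = \frac{1}{\left(-70\right) 639 + 181640694} = \frac{1}{-44730 + 181640694} = \frac{1}{181595964}$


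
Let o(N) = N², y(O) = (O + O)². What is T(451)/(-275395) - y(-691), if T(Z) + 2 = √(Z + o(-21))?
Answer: -525983519978/275395 - 2*√223/275395 ≈ -1.9099e+6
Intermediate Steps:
y(O) = 4*O² (y(O) = (2*O)² = 4*O²)
T(Z) = -2 + √(441 + Z) (T(Z) = -2 + √(Z + (-21)²) = -2 + √(Z + 441) = -2 + √(441 + Z))
T(451)/(-275395) - y(-691) = (-2 + √(441 + 451))/(-275395) - 4*(-691)² = (-2 + √892)*(-1/275395) - 4*477481 = (-2 + 2*√223)*(-1/275395) - 1*1909924 = (2/275395 - 2*√223/275395) - 1909924 = -525983519978/275395 - 2*√223/275395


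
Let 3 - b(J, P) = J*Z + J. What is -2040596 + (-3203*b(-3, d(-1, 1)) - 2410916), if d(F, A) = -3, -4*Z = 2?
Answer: -8931851/2 ≈ -4.4659e+6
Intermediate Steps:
Z = -½ (Z = -¼*2 = -½ ≈ -0.50000)
b(J, P) = 3 - J/2 (b(J, P) = 3 - (J*(-½) + J) = 3 - (-J/2 + J) = 3 - J/2)
-2040596 + (-3203*b(-3, d(-1, 1)) - 2410916) = -2040596 + (-3203*(3 - ½*(-3)) - 2410916) = -2040596 + (-3203*(3 + 3/2) - 2410916) = -2040596 + (-3203*9/2 - 2410916) = -2040596 + (-28827/2 - 2410916) = -2040596 - 4850659/2 = -8931851/2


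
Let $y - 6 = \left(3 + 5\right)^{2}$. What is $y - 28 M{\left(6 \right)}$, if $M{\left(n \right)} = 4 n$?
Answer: $-602$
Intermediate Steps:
$y = 70$ ($y = 6 + \left(3 + 5\right)^{2} = 6 + 8^{2} = 6 + 64 = 70$)
$y - 28 M{\left(6 \right)} = 70 - 28 \cdot 4 \cdot 6 = 70 - 672 = -602$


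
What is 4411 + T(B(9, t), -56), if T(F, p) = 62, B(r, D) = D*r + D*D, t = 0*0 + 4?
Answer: 4473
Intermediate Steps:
t = 4 (t = 0 + 4 = 4)
B(r, D) = D**2 + D*r (B(r, D) = D*r + D**2 = D**2 + D*r)
4411 + T(B(9, t), -56) = 4411 + 62 = 4473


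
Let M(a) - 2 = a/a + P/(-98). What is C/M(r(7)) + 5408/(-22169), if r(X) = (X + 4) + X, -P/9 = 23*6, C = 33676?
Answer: 9144361403/4256448 ≈ 2148.4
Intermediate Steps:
P = -1242 (P = -207*6 = -9*138 = -1242)
r(X) = 4 + 2*X (r(X) = (4 + X) + X = 4 + 2*X)
M(a) = 768/49 (M(a) = 2 + (a/a - 1242/(-98)) = 2 + (1 - 1242*(-1/98)) = 2 + (1 + 621/49) = 2 + 670/49 = 768/49)
C/M(r(7)) + 5408/(-22169) = 33676/(768/49) + 5408/(-22169) = 33676*(49/768) + 5408*(-1/22169) = 412531/192 - 5408/22169 = 9144361403/4256448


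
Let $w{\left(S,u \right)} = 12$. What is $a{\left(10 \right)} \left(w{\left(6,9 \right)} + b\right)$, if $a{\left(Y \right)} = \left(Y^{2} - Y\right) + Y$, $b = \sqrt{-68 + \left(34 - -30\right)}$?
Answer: $1200 + 200 i \approx 1200.0 + 200.0 i$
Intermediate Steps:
$b = 2 i$ ($b = \sqrt{-68 + \left(34 + 30\right)} = \sqrt{-68 + 64} = \sqrt{-4} = 2 i \approx 2.0 i$)
$a{\left(Y \right)} = Y^{2}$
$a{\left(10 \right)} \left(w{\left(6,9 \right)} + b\right) = 10^{2} \left(12 + 2 i\right) = 100 \left(12 + 2 i\right) = 1200 + 200 i$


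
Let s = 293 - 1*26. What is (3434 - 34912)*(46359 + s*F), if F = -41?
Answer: -1114698936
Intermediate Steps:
s = 267 (s = 293 - 26 = 267)
(3434 - 34912)*(46359 + s*F) = (3434 - 34912)*(46359 + 267*(-41)) = -31478*(46359 - 10947) = -31478*35412 = -1114698936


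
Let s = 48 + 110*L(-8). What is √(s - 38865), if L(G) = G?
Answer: I*√39697 ≈ 199.24*I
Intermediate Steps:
s = -832 (s = 48 + 110*(-8) = 48 - 880 = -832)
√(s - 38865) = √(-832 - 38865) = √(-39697) = I*√39697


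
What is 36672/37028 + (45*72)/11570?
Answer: 13606644/10710349 ≈ 1.2704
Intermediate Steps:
36672/37028 + (45*72)/11570 = 36672*(1/37028) + 3240*(1/11570) = 9168/9257 + 324/1157 = 13606644/10710349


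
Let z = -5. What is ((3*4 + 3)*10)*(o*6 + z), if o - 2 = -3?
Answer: -1650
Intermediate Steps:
o = -1 (o = 2 - 3 = -1)
((3*4 + 3)*10)*(o*6 + z) = ((3*4 + 3)*10)*(-1*6 - 5) = ((12 + 3)*10)*(-6 - 5) = (15*10)*(-11) = 150*(-11) = -1650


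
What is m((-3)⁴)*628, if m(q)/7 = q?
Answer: 356076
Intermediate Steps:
m(q) = 7*q
m((-3)⁴)*628 = (7*(-3)⁴)*628 = (7*81)*628 = 567*628 = 356076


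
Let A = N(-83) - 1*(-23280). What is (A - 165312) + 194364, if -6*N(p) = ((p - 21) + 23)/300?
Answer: 10466409/200 ≈ 52332.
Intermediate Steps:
N(p) = -1/900 - p/1800 (N(p) = -((p - 21) + 23)/(6*300) = -((-21 + p) + 23)/(6*300) = -(2 + p)/(6*300) = -(1/150 + p/300)/6 = -1/900 - p/1800)
A = 4656009/200 (A = (-1/900 - 1/1800*(-83)) - 1*(-23280) = (-1/900 + 83/1800) + 23280 = 9/200 + 23280 = 4656009/200 ≈ 23280.)
(A - 165312) + 194364 = (4656009/200 - 165312) + 194364 = -28406391/200 + 194364 = 10466409/200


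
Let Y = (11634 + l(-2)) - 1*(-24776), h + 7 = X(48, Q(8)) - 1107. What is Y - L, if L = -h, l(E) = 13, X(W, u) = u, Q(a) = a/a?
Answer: 35310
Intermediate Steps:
Q(a) = 1
h = -1113 (h = -7 + (1 - 1107) = -7 - 1106 = -1113)
L = 1113 (L = -1*(-1113) = 1113)
Y = 36423 (Y = (11634 + 13) - 1*(-24776) = 11647 + 24776 = 36423)
Y - L = 36423 - 1*1113 = 36423 - 1113 = 35310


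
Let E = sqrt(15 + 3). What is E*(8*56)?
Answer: 1344*sqrt(2) ≈ 1900.7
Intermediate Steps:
E = 3*sqrt(2) (E = sqrt(18) = 3*sqrt(2) ≈ 4.2426)
E*(8*56) = (3*sqrt(2))*(8*56) = (3*sqrt(2))*448 = 1344*sqrt(2)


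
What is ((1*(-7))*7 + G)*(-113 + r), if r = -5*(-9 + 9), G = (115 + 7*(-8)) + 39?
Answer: -5537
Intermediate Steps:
G = 98 (G = (115 - 56) + 39 = 59 + 39 = 98)
r = 0 (r = -5*0 = 0)
((1*(-7))*7 + G)*(-113 + r) = ((1*(-7))*7 + 98)*(-113 + 0) = (-7*7 + 98)*(-113) = (-49 + 98)*(-113) = 49*(-113) = -5537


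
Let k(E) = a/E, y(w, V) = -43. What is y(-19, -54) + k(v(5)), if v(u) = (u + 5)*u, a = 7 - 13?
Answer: -1078/25 ≈ -43.120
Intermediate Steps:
a = -6
v(u) = u*(5 + u) (v(u) = (5 + u)*u = u*(5 + u))
k(E) = -6/E
y(-19, -54) + k(v(5)) = -43 - 6*1/(5*(5 + 5)) = -43 - 6/(5*10) = -43 - 6/50 = -43 - 6*1/50 = -43 - 3/25 = -1078/25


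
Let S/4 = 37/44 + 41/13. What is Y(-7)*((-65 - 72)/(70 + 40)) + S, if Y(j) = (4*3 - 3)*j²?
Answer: -762571/1430 ≈ -533.27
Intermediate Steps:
S = 2285/143 (S = 4*(37/44 + 41/13) = 4*(2285/572) = 2285/143 ≈ 15.979)
Y(j) = 9*j² (Y(j) = (12 - 3)*j² = 9*j²)
Y(-7)*((-65 - 72)/(70 + 40)) + S = (9*(-7)²)*((-65 - 72)/(70 + 40)) + 2285/143 = (9*49)*(-137/110) + 2285/143 = 441*(-137*1/110) + 2285/143 = 441*(-137/110) + 2285/143 = -60417/110 + 2285/143 = -762571/1430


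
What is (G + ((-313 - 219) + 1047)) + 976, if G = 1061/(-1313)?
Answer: 1956622/1313 ≈ 1490.2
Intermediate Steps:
G = -1061/1313 (G = 1061*(-1/1313) = -1061/1313 ≈ -0.80807)
(G + ((-313 - 219) + 1047)) + 976 = (-1061/1313 + ((-313 - 219) + 1047)) + 976 = (-1061/1313 + (-532 + 1047)) + 976 = (-1061/1313 + 515) + 976 = 675134/1313 + 976 = 1956622/1313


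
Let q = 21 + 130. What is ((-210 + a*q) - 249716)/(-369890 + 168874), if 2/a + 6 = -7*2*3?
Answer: 5998375/4824384 ≈ 1.2433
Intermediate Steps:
q = 151
a = -1/24 (a = 2/(-6 - 7*2*3) = 2/(-6 - 14*3) = 2/(-6 - 42) = 2/(-48) = 2*(-1/48) = -1/24 ≈ -0.041667)
((-210 + a*q) - 249716)/(-369890 + 168874) = ((-210 - 1/24*151) - 249716)/(-369890 + 168874) = ((-210 - 151/24) - 249716)/(-201016) = (-5191/24 - 249716)*(-1/201016) = -5998375/24*(-1/201016) = 5998375/4824384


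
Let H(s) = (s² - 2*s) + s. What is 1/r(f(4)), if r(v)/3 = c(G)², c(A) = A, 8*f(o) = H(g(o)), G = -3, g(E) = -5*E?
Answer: 1/27 ≈ 0.037037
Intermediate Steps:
H(s) = s² - s
f(o) = -5*o*(-1 - 5*o)/8 (f(o) = ((-5*o)*(-1 - 5*o))/8 = (-5*o*(-1 - 5*o))/8 = -5*o*(-1 - 5*o)/8)
r(v) = 27 (r(v) = 3*(-3)² = 3*9 = 27)
1/r(f(4)) = 1/27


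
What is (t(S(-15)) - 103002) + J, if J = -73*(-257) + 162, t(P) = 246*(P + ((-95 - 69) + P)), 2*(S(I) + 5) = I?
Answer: -130573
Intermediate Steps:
S(I) = -5 + I/2
t(P) = -40344 + 492*P (t(P) = 246*(P + (-164 + P)) = 246*(-164 + 2*P) = -40344 + 492*P)
J = 18923 (J = 18761 + 162 = 18923)
(t(S(-15)) - 103002) + J = ((-40344 + 492*(-5 + (1/2)*(-15))) - 103002) + 18923 = ((-40344 + 492*(-5 - 15/2)) - 103002) + 18923 = ((-40344 + 492*(-25/2)) - 103002) + 18923 = ((-40344 - 6150) - 103002) + 18923 = (-46494 - 103002) + 18923 = -149496 + 18923 = -130573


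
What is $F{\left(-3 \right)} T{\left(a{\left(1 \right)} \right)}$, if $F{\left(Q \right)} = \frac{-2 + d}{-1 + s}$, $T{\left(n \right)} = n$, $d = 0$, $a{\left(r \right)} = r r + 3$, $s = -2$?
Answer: $\frac{8}{3} \approx 2.6667$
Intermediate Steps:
$a{\left(r \right)} = 3 + r^{2}$ ($a{\left(r \right)} = r^{2} + 3 = 3 + r^{2}$)
$F{\left(Q \right)} = \frac{2}{3}$ ($F{\left(Q \right)} = \frac{-2 + 0}{-1 - 2} = - \frac{2}{-3} = \left(-2\right) \left(- \frac{1}{3}\right) = \frac{2}{3}$)
$F{\left(-3 \right)} T{\left(a{\left(1 \right)} \right)} = \frac{2 \left(3 + 1^{2}\right)}{3} = \frac{2 \left(3 + 1\right)}{3} = \frac{2}{3} \cdot 4 = \frac{8}{3}$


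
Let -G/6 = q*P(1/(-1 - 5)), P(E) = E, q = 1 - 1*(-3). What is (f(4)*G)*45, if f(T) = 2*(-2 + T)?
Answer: 720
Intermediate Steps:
q = 4 (q = 1 + 3 = 4)
f(T) = -4 + 2*T
G = 4 (G = -24/(-1 - 5) = -24/(-6) = -24*(-1)/6 = -6*(-⅔) = 4)
(f(4)*G)*45 = ((-4 + 2*4)*4)*45 = ((-4 + 8)*4)*45 = (4*4)*45 = 16*45 = 720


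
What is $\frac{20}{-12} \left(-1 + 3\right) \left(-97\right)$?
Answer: $\frac{970}{3} \approx 323.33$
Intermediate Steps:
$\frac{20}{-12} \left(-1 + 3\right) \left(-97\right) = 20 \left(- \frac{1}{12}\right) 2 \left(-97\right) = \left(- \frac{5}{3}\right) 2 \left(-97\right) = \left(- \frac{10}{3}\right) \left(-97\right) = \frac{970}{3}$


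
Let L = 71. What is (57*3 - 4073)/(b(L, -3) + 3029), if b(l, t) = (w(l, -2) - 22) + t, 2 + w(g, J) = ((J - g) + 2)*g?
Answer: 3902/2039 ≈ 1.9137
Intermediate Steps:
w(g, J) = -2 + g*(2 + J - g) (w(g, J) = -2 + ((J - g) + 2)*g = -2 + (2 + J - g)*g = -2 + g*(2 + J - g))
b(l, t) = -24 + t - l**2 (b(l, t) = ((-2 - l**2 + 2*l - 2*l) - 22) + t = ((-2 - l**2) - 22) + t = (-24 - l**2) + t = -24 + t - l**2)
(57*3 - 4073)/(b(L, -3) + 3029) = (57*3 - 4073)/((-24 - 3 - 1*71**2) + 3029) = (171 - 4073)/((-24 - 3 - 1*5041) + 3029) = -3902/((-24 - 3 - 5041) + 3029) = -3902/(-5068 + 3029) = -3902/(-2039) = -3902*(-1/2039) = 3902/2039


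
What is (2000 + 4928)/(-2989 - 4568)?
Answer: -6928/7557 ≈ -0.91677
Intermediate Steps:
(2000 + 4928)/(-2989 - 4568) = 6928/(-7557) = 6928*(-1/7557) = -6928/7557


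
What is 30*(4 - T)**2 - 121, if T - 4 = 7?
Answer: 1349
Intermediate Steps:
T = 11 (T = 4 + 7 = 11)
30*(4 - T)**2 - 121 = 30*(4 - 1*11)**2 - 121 = 30*(4 - 11)**2 - 121 = 30*(-7)**2 - 121 = 30*49 - 121 = 1470 - 121 = 1349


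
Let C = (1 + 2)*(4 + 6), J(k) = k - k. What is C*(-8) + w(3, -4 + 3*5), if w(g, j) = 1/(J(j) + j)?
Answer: -2639/11 ≈ -239.91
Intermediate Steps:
J(k) = 0
C = 30 (C = 3*10 = 30)
w(g, j) = 1/j (w(g, j) = 1/(0 + j) = 1/j)
C*(-8) + w(3, -4 + 3*5) = 30*(-8) + 1/(-4 + 3*5) = -240 + 1/(-4 + 15) = -240 + 1/11 = -2639/11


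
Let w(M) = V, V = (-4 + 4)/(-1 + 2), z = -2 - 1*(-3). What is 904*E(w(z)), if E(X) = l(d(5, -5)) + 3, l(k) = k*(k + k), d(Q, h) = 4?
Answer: 31640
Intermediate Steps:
l(k) = 2*k² (l(k) = k*(2*k) = 2*k²)
z = 1 (z = -2 + 3 = 1)
V = 0 (V = 0/1 = 0*1 = 0)
w(M) = 0
E(X) = 35 (E(X) = 2*4² + 3 = 2*16 + 3 = 32 + 3 = 35)
904*E(w(z)) = 904*35 = 31640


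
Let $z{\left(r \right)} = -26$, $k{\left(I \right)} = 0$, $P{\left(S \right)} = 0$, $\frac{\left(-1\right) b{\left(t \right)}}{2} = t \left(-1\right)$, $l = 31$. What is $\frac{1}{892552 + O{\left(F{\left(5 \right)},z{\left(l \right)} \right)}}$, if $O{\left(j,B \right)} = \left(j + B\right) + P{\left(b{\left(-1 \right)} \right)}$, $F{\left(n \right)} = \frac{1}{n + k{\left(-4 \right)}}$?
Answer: $\frac{5}{4462631} \approx 1.1204 \cdot 10^{-6}$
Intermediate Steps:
$b{\left(t \right)} = 2 t$ ($b{\left(t \right)} = - 2 t \left(-1\right) = - 2 \left(- t\right) = 2 t$)
$F{\left(n \right)} = \frac{1}{n}$ ($F{\left(n \right)} = \frac{1}{n + 0} = \frac{1}{n}$)
$O{\left(j,B \right)} = B + j$ ($O{\left(j,B \right)} = \left(j + B\right) + 0 = \left(B + j\right) + 0 = B + j$)
$\frac{1}{892552 + O{\left(F{\left(5 \right)},z{\left(l \right)} \right)}} = \frac{1}{892552 - \left(26 - \frac{1}{5}\right)} = \frac{1}{892552 + \left(-26 + \frac{1}{5}\right)} = \frac{1}{892552 - \frac{129}{5}} = \frac{1}{\frac{4462631}{5}} = \frac{5}{4462631}$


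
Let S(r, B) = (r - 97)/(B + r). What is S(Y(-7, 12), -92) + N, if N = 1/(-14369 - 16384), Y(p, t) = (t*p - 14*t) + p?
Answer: 135157/133263 ≈ 1.0142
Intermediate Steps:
Y(p, t) = p - 14*t + p*t (Y(p, t) = (p*t - 14*t) + p = (-14*t + p*t) + p = p - 14*t + p*t)
S(r, B) = (-97 + r)/(B + r)
N = -1/30753 (N = 1/(-30753) = -1/30753 ≈ -3.2517e-5)
S(Y(-7, 12), -92) + N = (-97 + (-7 - 14*12 - 7*12))/(-92 + (-7 - 14*12 - 7*12)) - 1/30753 = (-97 + (-7 - 168 - 84))/(-92 + (-7 - 168 - 84)) - 1/30753 = (-97 - 259)/(-92 - 259) - 1/30753 = -356/(-351) - 1/30753 = -1/351*(-356) - 1/30753 = 356/351 - 1/30753 = 135157/133263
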